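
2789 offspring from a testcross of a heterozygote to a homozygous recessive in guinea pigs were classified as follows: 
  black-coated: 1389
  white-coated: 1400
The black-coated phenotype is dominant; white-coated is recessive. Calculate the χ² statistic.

A testcross of a heterozygote (Aa × aa) gives a 1:1 phenotypic ratio.
Under the 1:1 hypothesis (Σ ratio = 2, N = 2789):
  black-coated: 2789 × 1/2 = 1394.5
  white-coated: 2789 × 1/2 = 1394.5
χ² = Σ (O − E)² / E
  black-coated: (1389 − 1394.5)² / 1394.5 = 0.0217
  white-coated: (1400 − 1394.5)² / 1394.5 = 0.0217
χ² = 0.0217 + 0.0217 = 0.0434 ≈ 0.043

0.043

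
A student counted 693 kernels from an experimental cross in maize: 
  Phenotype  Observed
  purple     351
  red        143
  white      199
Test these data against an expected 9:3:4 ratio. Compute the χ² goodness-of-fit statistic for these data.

9.005

Total ratio parts = 16. Expected numbers out of 693:
  purple: 693 × 9/16 = 389.8125
  red: 693 × 3/16 = 129.9375
  white: 693 × 4/16 = 173.25
χ² = Σ (O − E)² / E
  purple: (351 − 389.8125)² / 389.8125 = 3.8644
  red: (143 − 129.9375)² / 129.9375 = 1.3132
  white: (199 − 173.25)² / 173.25 = 3.8272
χ² = 3.8644 + 1.3132 + 3.8272 = 9.0048 ≈ 9.005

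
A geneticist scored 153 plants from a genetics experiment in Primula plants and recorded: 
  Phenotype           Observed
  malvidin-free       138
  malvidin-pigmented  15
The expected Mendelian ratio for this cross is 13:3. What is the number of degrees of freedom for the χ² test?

1

A goodness-of-fit test with 2 phenotype classes has df = 2 − 1 = 1.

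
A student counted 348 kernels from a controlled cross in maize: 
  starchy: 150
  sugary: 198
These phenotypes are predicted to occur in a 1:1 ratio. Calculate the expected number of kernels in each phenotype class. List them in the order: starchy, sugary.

174, 174

Total ratio parts = 2. Expected numbers out of 348:
  starchy: 348 × 1/2 = 174
  sugary: 348 × 1/2 = 174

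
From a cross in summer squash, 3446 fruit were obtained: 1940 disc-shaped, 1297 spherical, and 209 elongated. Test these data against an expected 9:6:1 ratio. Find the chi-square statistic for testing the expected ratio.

0.208

Total ratio parts = 16. Expected numbers out of 3446:
  disc-shaped: 3446 × 9/16 = 1938.375
  spherical: 3446 × 6/16 = 1292.25
  elongated: 3446 × 1/16 = 215.375
χ² = Σ (O − E)² / E
  disc-shaped: (1940 − 1938.375)² / 1938.375 = 0.0014
  spherical: (1297 − 1292.25)² / 1292.25 = 0.0175
  elongated: (209 − 215.375)² / 215.375 = 0.1887
χ² = 0.0014 + 0.0175 + 0.1887 = 0.2076 ≈ 0.208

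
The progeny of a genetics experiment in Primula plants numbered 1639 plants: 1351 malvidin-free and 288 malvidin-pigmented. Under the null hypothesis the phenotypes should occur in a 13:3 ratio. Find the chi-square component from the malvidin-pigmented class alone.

1.214

The 13:3 ratio has 16 parts, so with N = 1639 the expected counts are:
  malvidin-free: 1639 × 13/16 = 1331.6875
  malvidin-pigmented: 1639 × 3/16 = 307.3125
Contribution of malvidin-pigmented: (288 − 307.3125)² / 307.3125 = 1.2137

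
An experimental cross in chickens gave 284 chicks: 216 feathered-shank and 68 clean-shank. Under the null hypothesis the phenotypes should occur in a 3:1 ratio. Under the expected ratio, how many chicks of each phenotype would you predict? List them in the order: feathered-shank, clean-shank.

Total ratio parts = 4. Expected numbers out of 284:
  feathered-shank: 284 × 3/4 = 213
  clean-shank: 284 × 1/4 = 71

213, 71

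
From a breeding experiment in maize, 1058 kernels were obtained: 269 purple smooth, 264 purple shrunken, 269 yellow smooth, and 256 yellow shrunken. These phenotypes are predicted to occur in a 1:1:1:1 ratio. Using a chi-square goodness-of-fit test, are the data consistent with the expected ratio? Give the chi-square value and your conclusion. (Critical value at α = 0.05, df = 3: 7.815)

The 1:1:1:1 ratio has 4 parts, so with N = 1058 the expected counts are:
  purple smooth: 1058 × 1/4 = 264.5
  purple shrunken: 1058 × 1/4 = 264.5
  yellow smooth: 1058 × 1/4 = 264.5
  yellow shrunken: 1058 × 1/4 = 264.5
χ² = Σ (O − E)² / E
  purple smooth: (269 − 264.5)² / 264.5 = 0.0766
  purple shrunken: (264 − 264.5)² / 264.5 = 0.0009
  yellow smooth: (269 − 264.5)² / 264.5 = 0.0766
  yellow shrunken: (256 − 264.5)² / 264.5 = 0.2732
χ² = 0.0766 + 0.0009 + 0.0766 + 0.2732 = 0.4273 ≈ 0.427
Degrees of freedom = 4 − 1 = 3; critical value at α = 0.05 is 7.815.
Since 0.427 < 7.815, we fail to reject the null hypothesis — the data are consistent with the 1:1:1:1 ratio.

0.427; consistent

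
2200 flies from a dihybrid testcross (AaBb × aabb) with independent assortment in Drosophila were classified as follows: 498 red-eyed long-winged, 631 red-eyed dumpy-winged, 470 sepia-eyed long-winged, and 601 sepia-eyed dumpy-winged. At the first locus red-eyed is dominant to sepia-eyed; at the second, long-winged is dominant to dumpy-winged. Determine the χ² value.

33.211

A dihybrid testcross with independent assortment gives a 1:1:1:1 ratio.
Under the 1:1:1:1 hypothesis (Σ ratio = 4, N = 2200):
  red-eyed long-winged: 2200 × 1/4 = 550
  red-eyed dumpy-winged: 2200 × 1/4 = 550
  sepia-eyed long-winged: 2200 × 1/4 = 550
  sepia-eyed dumpy-winged: 2200 × 1/4 = 550
χ² = Σ (O − E)² / E
  red-eyed long-winged: (498 − 550)² / 550 = 4.9164
  red-eyed dumpy-winged: (631 − 550)² / 550 = 11.9291
  sepia-eyed long-winged: (470 − 550)² / 550 = 11.6364
  sepia-eyed dumpy-winged: (601 − 550)² / 550 = 4.7291
χ² = 4.9164 + 11.9291 + 11.6364 + 4.7291 = 33.211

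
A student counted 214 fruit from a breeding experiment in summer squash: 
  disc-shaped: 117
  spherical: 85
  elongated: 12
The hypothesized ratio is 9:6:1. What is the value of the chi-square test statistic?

Total ratio parts = 16. Expected numbers out of 214:
  disc-shaped: 214 × 9/16 = 120.375
  spherical: 214 × 6/16 = 80.25
  elongated: 214 × 1/16 = 13.375
χ² = Σ (O − E)² / E
  disc-shaped: (117 − 120.375)² / 120.375 = 0.0946
  spherical: (85 − 80.25)² / 80.25 = 0.2812
  elongated: (12 − 13.375)² / 13.375 = 0.1414
χ² = 0.0946 + 0.2812 + 0.1414 = 0.5172 ≈ 0.517

0.517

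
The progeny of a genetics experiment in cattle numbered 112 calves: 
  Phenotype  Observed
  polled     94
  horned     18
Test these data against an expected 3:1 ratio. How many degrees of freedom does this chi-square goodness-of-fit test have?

A goodness-of-fit test with 2 phenotype classes has df = 2 − 1 = 1.

1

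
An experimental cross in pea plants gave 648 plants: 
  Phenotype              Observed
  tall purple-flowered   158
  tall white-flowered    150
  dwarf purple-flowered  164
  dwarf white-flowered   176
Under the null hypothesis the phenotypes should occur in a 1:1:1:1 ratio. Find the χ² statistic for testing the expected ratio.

The 1:1:1:1 ratio has 4 parts, so with N = 648 the expected counts are:
  tall purple-flowered: 648 × 1/4 = 162
  tall white-flowered: 648 × 1/4 = 162
  dwarf purple-flowered: 648 × 1/4 = 162
  dwarf white-flowered: 648 × 1/4 = 162
χ² = Σ (O − E)² / E
  tall purple-flowered: (158 − 162)² / 162 = 0.0988
  tall white-flowered: (150 − 162)² / 162 = 0.8889
  dwarf purple-flowered: (164 − 162)² / 162 = 0.0247
  dwarf white-flowered: (176 − 162)² / 162 = 1.2099
χ² = 0.0988 + 0.8889 + 0.0247 + 1.2099 = 2.2223 ≈ 2.222

2.222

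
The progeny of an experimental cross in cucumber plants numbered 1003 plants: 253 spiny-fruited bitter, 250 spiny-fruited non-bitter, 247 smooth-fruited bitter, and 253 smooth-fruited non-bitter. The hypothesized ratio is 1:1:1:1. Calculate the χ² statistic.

0.099

Expected counts for N = 1003 under a 1:1:1:1 ratio (total parts = 4):
  spiny-fruited bitter: 1003 × 1/4 = 250.75
  spiny-fruited non-bitter: 1003 × 1/4 = 250.75
  smooth-fruited bitter: 1003 × 1/4 = 250.75
  smooth-fruited non-bitter: 1003 × 1/4 = 250.75
χ² = Σ (O − E)² / E
  spiny-fruited bitter: (253 − 250.75)² / 250.75 = 0.0202
  spiny-fruited non-bitter: (250 − 250.75)² / 250.75 = 0.0022
  smooth-fruited bitter: (247 − 250.75)² / 250.75 = 0.0561
  smooth-fruited non-bitter: (253 − 250.75)² / 250.75 = 0.0202
χ² = 0.0202 + 0.0022 + 0.0561 + 0.0202 = 0.0987 ≈ 0.099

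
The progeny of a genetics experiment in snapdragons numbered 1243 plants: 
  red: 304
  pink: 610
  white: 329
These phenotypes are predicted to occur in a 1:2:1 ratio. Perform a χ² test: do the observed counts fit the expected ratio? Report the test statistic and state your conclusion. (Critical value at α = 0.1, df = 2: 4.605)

1.431; consistent

The 1:2:1 ratio has 4 parts, so with N = 1243 the expected counts are:
  red: 1243 × 1/4 = 310.75
  pink: 1243 × 2/4 = 621.5
  white: 1243 × 1/4 = 310.75
χ² = Σ (O − E)² / E
  red: (304 − 310.75)² / 310.75 = 0.1466
  pink: (610 − 621.5)² / 621.5 = 0.2128
  white: (329 − 310.75)² / 310.75 = 1.0718
χ² = 0.1466 + 0.2128 + 1.0718 = 1.4312 ≈ 1.431
Degrees of freedom = 3 − 1 = 2; critical value at α = 0.1 is 4.605.
Since 1.431 < 4.605, we fail to reject the null hypothesis — the data are consistent with the 1:2:1 ratio.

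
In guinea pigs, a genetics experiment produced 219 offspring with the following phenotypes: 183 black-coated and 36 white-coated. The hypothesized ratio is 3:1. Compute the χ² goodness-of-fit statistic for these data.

The 3:1 ratio has 4 parts, so with N = 219 the expected counts are:
  black-coated: 219 × 3/4 = 164.25
  white-coated: 219 × 1/4 = 54.75
χ² = Σ (O − E)² / E
  black-coated: (183 − 164.25)² / 164.25 = 2.1404
  white-coated: (36 − 54.75)² / 54.75 = 6.4212
χ² = 2.1404 + 6.4212 = 8.5616 ≈ 8.562

8.562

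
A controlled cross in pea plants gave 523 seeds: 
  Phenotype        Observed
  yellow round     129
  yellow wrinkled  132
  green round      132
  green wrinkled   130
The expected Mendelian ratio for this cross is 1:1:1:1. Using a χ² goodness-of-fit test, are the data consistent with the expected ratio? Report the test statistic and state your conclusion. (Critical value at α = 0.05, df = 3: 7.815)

Total ratio parts = 4. Expected numbers out of 523:
  yellow round: 523 × 1/4 = 130.75
  yellow wrinkled: 523 × 1/4 = 130.75
  green round: 523 × 1/4 = 130.75
  green wrinkled: 523 × 1/4 = 130.75
χ² = Σ (O − E)² / E
  yellow round: (129 − 130.75)² / 130.75 = 0.0234
  yellow wrinkled: (132 − 130.75)² / 130.75 = 0.0120
  green round: (132 − 130.75)² / 130.75 = 0.0120
  green wrinkled: (130 − 130.75)² / 130.75 = 0.0043
χ² = 0.0234 + 0.0120 + 0.0120 + 0.0043 = 0.0517 ≈ 0.052
Degrees of freedom = 4 − 1 = 3; critical value at α = 0.05 is 7.815.
Since 0.052 < 7.815, we fail to reject the null hypothesis — the data are consistent with the 1:1:1:1 ratio.

0.052; consistent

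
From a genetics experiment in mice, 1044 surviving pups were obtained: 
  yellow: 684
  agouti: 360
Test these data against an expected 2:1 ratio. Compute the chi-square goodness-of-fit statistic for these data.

0.621

Total ratio parts = 3. Expected numbers out of 1044:
  yellow: 1044 × 2/3 = 696
  agouti: 1044 × 1/3 = 348
χ² = Σ (O − E)² / E
  yellow: (684 − 696)² / 696 = 0.2069
  agouti: (360 − 348)² / 348 = 0.4138
χ² = 0.2069 + 0.4138 = 0.6207 ≈ 0.621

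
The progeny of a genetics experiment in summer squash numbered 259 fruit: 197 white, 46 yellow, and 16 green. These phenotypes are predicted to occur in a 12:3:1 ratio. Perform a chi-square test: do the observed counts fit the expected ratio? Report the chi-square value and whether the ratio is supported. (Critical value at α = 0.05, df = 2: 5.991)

0.176; consistent

Total ratio parts = 16. Expected numbers out of 259:
  white: 259 × 12/16 = 194.25
  yellow: 259 × 3/16 = 48.5625
  green: 259 × 1/16 = 16.1875
χ² = Σ (O − E)² / E
  white: (197 − 194.25)² / 194.25 = 0.0389
  yellow: (46 − 48.5625)² / 48.5625 = 0.1352
  green: (16 − 16.1875)² / 16.1875 = 0.0022
χ² = 0.0389 + 0.1352 + 0.0022 = 0.1763 ≈ 0.176
Degrees of freedom = 3 − 1 = 2; critical value at α = 0.05 is 5.991.
Since 0.176 < 5.991, we fail to reject the null hypothesis — the data are consistent with the 12:3:1 ratio.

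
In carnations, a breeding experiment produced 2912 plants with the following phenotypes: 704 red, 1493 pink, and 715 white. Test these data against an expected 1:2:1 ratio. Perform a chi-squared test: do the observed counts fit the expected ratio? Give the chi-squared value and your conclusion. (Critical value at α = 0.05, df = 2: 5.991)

1.964; consistent

The 1:2:1 ratio has 4 parts, so with N = 2912 the expected counts are:
  red: 2912 × 1/4 = 728
  pink: 2912 × 2/4 = 1456
  white: 2912 × 1/4 = 728
χ² = Σ (O − E)² / E
  red: (704 − 728)² / 728 = 0.7912
  pink: (1493 − 1456)² / 1456 = 0.9402
  white: (715 − 728)² / 728 = 0.2321
χ² = 0.7912 + 0.9402 + 0.2321 = 1.9635 ≈ 1.964
Degrees of freedom = 3 − 1 = 2; critical value at α = 0.05 is 5.991.
Since 1.964 < 5.991, we fail to reject the null hypothesis — the data are consistent with the 1:2:1 ratio.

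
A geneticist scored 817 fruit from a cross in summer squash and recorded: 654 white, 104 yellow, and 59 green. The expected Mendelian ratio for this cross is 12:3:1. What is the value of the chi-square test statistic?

19.805

Total ratio parts = 16. Expected numbers out of 817:
  white: 817 × 12/16 = 612.75
  yellow: 817 × 3/16 = 153.1875
  green: 817 × 1/16 = 51.0625
χ² = Σ (O − E)² / E
  white: (654 − 612.75)² / 612.75 = 2.7769
  yellow: (104 − 153.1875)² / 153.1875 = 15.7938
  green: (59 − 51.0625)² / 51.0625 = 1.2339
χ² = 2.7769 + 15.7938 + 1.2339 = 19.8046 ≈ 19.805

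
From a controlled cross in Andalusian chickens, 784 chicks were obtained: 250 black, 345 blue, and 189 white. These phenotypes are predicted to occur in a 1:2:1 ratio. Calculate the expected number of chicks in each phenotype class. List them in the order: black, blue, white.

196, 392, 196

Expected counts for N = 784 under a 1:2:1 ratio (total parts = 4):
  black: 784 × 1/4 = 196
  blue: 784 × 2/4 = 392
  white: 784 × 1/4 = 196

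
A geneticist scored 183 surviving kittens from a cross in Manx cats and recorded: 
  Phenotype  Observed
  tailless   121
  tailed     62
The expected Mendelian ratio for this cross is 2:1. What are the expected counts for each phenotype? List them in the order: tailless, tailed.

Expected counts for N = 183 under a 2:1 ratio (total parts = 3):
  tailless: 183 × 2/3 = 122
  tailed: 183 × 1/3 = 61

122, 61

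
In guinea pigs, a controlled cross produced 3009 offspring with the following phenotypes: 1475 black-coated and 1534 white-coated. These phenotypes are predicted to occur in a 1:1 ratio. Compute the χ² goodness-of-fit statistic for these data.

1.157

Expected counts for N = 3009 under a 1:1 ratio (total parts = 2):
  black-coated: 3009 × 1/2 = 1504.5
  white-coated: 3009 × 1/2 = 1504.5
χ² = Σ (O − E)² / E
  black-coated: (1475 − 1504.5)² / 1504.5 = 0.5784
  white-coated: (1534 − 1504.5)² / 1504.5 = 0.5784
χ² = 0.5784 + 0.5784 = 1.1568 ≈ 1.157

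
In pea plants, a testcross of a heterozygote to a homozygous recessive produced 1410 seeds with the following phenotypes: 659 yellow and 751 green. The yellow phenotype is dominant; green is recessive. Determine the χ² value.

6.003

A testcross of a heterozygote (Aa × aa) gives a 1:1 phenotypic ratio.
Under the 1:1 hypothesis (Σ ratio = 2, N = 1410):
  yellow: 1410 × 1/2 = 705
  green: 1410 × 1/2 = 705
χ² = Σ (O − E)² / E
  yellow: (659 − 705)² / 705 = 3.0014
  green: (751 − 705)² / 705 = 3.0014
χ² = 3.0014 + 3.0014 = 6.0028 ≈ 6.003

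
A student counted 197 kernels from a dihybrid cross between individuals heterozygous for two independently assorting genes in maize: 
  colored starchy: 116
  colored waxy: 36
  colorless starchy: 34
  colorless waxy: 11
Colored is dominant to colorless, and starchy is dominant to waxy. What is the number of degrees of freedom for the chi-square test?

3

A dihybrid F₂ with independent assortment and complete dominance at both loci gives a 9:3:3:1 phenotypic ratio.
A goodness-of-fit test with 4 phenotype classes has df = 4 − 1 = 3.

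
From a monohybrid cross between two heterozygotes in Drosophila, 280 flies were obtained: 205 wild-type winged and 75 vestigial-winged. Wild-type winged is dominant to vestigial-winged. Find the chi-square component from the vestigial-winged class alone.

For a monohybrid cross between heterozygotes with complete dominance, the expected phenotypic ratio is 3:1.
Total ratio parts = 4. Expected numbers out of 280:
  wild-type winged: 280 × 3/4 = 210
  vestigial-winged: 280 × 1/4 = 70
Contribution of vestigial-winged: (75 − 70)² / 70 = 0.3571

0.357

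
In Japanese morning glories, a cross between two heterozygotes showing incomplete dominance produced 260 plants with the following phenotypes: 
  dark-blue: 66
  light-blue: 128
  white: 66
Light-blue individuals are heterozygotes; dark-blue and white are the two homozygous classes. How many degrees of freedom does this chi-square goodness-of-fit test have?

2

With incomplete dominance, a heterozygote × heterozygote cross gives a 1:2:1 phenotypic ratio.
A goodness-of-fit test with 3 phenotype classes has df = 3 − 1 = 2.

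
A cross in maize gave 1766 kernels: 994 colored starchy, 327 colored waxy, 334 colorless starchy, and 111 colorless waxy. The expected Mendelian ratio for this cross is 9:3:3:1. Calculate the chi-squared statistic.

0.080

The 9:3:3:1 ratio has 16 parts, so with N = 1766 the expected counts are:
  colored starchy: 1766 × 9/16 = 993.375
  colored waxy: 1766 × 3/16 = 331.125
  colorless starchy: 1766 × 3/16 = 331.125
  colorless waxy: 1766 × 1/16 = 110.375
χ² = Σ (O − E)² / E
  colored starchy: (994 − 993.375)² / 993.375 = 0.0004
  colored waxy: (327 − 331.125)² / 331.125 = 0.0514
  colorless starchy: (334 − 331.125)² / 331.125 = 0.0250
  colorless waxy: (111 − 110.375)² / 110.375 = 0.0035
χ² = 0.0004 + 0.0514 + 0.0250 + 0.0035 = 0.0803 ≈ 0.080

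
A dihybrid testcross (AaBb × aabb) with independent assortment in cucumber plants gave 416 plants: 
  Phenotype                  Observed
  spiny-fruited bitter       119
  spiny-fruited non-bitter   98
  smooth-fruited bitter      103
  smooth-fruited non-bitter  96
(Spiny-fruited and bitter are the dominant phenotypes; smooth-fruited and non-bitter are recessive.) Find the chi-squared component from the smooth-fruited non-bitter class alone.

A dihybrid testcross with independent assortment gives a 1:1:1:1 ratio.
Expected counts for N = 416 under a 1:1:1:1 ratio (total parts = 4):
  spiny-fruited bitter: 416 × 1/4 = 104
  spiny-fruited non-bitter: 416 × 1/4 = 104
  smooth-fruited bitter: 416 × 1/4 = 104
  smooth-fruited non-bitter: 416 × 1/4 = 104
Contribution of smooth-fruited non-bitter: (96 − 104)² / 104 = 0.6154

0.615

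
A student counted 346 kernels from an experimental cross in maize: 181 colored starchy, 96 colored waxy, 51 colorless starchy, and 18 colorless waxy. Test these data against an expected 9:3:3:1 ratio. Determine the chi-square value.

19.462

Total ratio parts = 16. Expected numbers out of 346:
  colored starchy: 346 × 9/16 = 194.625
  colored waxy: 346 × 3/16 = 64.875
  colorless starchy: 346 × 3/16 = 64.875
  colorless waxy: 346 × 1/16 = 21.625
χ² = Σ (O − E)² / E
  colored starchy: (181 − 194.625)² / 194.625 = 0.9538
  colored waxy: (96 − 64.875)² / 64.875 = 14.9328
  colorless starchy: (51 − 64.875)² / 64.875 = 2.9675
  colorless waxy: (18 − 21.625)² / 21.625 = 0.6077
χ² = 0.9538 + 14.9328 + 2.9675 + 0.6077 = 19.4618 ≈ 19.462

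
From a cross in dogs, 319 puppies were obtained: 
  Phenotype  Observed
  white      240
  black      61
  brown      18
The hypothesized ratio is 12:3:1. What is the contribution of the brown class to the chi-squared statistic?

0.188

The 12:3:1 ratio has 16 parts, so with N = 319 the expected counts are:
  white: 319 × 12/16 = 239.25
  black: 319 × 3/16 = 59.8125
  brown: 319 × 1/16 = 19.9375
Contribution of brown: (18 − 19.9375)² / 19.9375 = 0.1883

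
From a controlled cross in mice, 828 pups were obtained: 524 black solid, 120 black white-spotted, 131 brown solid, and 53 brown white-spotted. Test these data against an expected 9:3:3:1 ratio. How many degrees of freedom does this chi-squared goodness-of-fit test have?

3

A goodness-of-fit test with 4 phenotype classes has df = 4 − 1 = 3.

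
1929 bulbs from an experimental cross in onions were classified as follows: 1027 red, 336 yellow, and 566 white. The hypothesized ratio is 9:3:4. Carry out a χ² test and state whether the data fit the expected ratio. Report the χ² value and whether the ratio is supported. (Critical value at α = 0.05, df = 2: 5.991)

Expected counts for N = 1929 under a 9:3:4 ratio (total parts = 16):
  red: 1929 × 9/16 = 1085.0625
  yellow: 1929 × 3/16 = 361.6875
  white: 1929 × 4/16 = 482.25
χ² = Σ (O − E)² / E
  red: (1027 − 1085.0625)² / 1085.0625 = 3.1070
  yellow: (336 − 361.6875)² / 361.6875 = 1.8244
  white: (566 − 482.25)² / 482.25 = 14.5445
χ² = 3.1070 + 1.8244 + 14.5445 = 19.4759 ≈ 19.476
Degrees of freedom = 3 − 1 = 2; critical value at α = 0.05 is 5.991.
Since 19.476 > 5.991, we reject the null hypothesis — the data do not fit the 9:3:4 ratio.

19.476; not consistent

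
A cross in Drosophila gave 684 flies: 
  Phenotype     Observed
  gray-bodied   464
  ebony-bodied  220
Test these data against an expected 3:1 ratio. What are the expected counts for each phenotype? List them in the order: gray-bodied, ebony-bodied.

513, 171

The 3:1 ratio has 4 parts, so with N = 684 the expected counts are:
  gray-bodied: 684 × 3/4 = 513
  ebony-bodied: 684 × 1/4 = 171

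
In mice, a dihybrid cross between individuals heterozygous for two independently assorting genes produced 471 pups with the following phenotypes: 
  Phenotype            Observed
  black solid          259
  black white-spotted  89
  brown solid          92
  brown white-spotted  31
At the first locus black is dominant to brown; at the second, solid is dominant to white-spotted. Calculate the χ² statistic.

0.375

A dihybrid F₂ with independent assortment and complete dominance at both loci gives a 9:3:3:1 phenotypic ratio.
Expected counts for N = 471 under a 9:3:3:1 ratio (total parts = 16):
  black solid: 471 × 9/16 = 264.9375
  black white-spotted: 471 × 3/16 = 88.3125
  brown solid: 471 × 3/16 = 88.3125
  brown white-spotted: 471 × 1/16 = 29.4375
χ² = Σ (O − E)² / E
  black solid: (259 − 264.9375)² / 264.9375 = 0.1331
  black white-spotted: (89 − 88.3125)² / 88.3125 = 0.0054
  brown solid: (92 − 88.3125)² / 88.3125 = 0.1540
  brown white-spotted: (31 − 29.4375)² / 29.4375 = 0.0829
χ² = 0.1331 + 0.0054 + 0.1540 + 0.0829 = 0.3754 ≈ 0.375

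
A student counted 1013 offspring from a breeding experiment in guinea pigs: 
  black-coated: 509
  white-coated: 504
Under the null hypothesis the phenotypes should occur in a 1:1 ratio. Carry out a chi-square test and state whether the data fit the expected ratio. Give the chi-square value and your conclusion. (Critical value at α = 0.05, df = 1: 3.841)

Total ratio parts = 2. Expected numbers out of 1013:
  black-coated: 1013 × 1/2 = 506.5
  white-coated: 1013 × 1/2 = 506.5
χ² = Σ (O − E)² / E
  black-coated: (509 − 506.5)² / 506.5 = 0.0123
  white-coated: (504 − 506.5)² / 506.5 = 0.0123
χ² = 0.0123 + 0.0123 = 0.0246 ≈ 0.025
Degrees of freedom = 2 − 1 = 1; critical value at α = 0.05 is 3.841.
Since 0.025 < 3.841, we fail to reject the null hypothesis — the data are consistent with the 1:1 ratio.

0.025; consistent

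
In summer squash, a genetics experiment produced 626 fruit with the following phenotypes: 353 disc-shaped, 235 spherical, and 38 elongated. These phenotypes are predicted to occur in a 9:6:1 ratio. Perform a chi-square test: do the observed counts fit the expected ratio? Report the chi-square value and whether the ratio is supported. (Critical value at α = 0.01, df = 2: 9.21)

0.035; consistent

Expected counts for N = 626 under a 9:6:1 ratio (total parts = 16):
  disc-shaped: 626 × 9/16 = 352.125
  spherical: 626 × 6/16 = 234.75
  elongated: 626 × 1/16 = 39.125
χ² = Σ (O − E)² / E
  disc-shaped: (353 − 352.125)² / 352.125 = 0.0022
  spherical: (235 − 234.75)² / 234.75 = 0.0003
  elongated: (38 − 39.125)² / 39.125 = 0.0323
χ² = 0.0022 + 0.0003 + 0.0323 = 0.0348 ≈ 0.035
Degrees of freedom = 3 − 1 = 2; critical value at α = 0.01 is 9.21.
Since 0.035 < 9.21, we fail to reject the null hypothesis — the data are consistent with the 9:6:1 ratio.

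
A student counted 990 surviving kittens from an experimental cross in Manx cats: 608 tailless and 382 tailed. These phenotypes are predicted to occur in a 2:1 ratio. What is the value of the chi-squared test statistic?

12.291

The 2:1 ratio has 3 parts, so with N = 990 the expected counts are:
  tailless: 990 × 2/3 = 660
  tailed: 990 × 1/3 = 330
χ² = Σ (O − E)² / E
  tailless: (608 − 660)² / 660 = 4.0970
  tailed: (382 − 330)² / 330 = 8.1939
χ² = 4.0970 + 8.1939 = 12.2909 ≈ 12.291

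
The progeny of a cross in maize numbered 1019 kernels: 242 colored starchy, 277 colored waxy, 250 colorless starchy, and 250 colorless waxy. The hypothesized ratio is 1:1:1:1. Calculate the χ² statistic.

Expected counts for N = 1019 under a 1:1:1:1 ratio (total parts = 4):
  colored starchy: 1019 × 1/4 = 254.75
  colored waxy: 1019 × 1/4 = 254.75
  colorless starchy: 1019 × 1/4 = 254.75
  colorless waxy: 1019 × 1/4 = 254.75
χ² = Σ (O − E)² / E
  colored starchy: (242 − 254.75)² / 254.75 = 0.6381
  colored waxy: (277 − 254.75)² / 254.75 = 1.9433
  colorless starchy: (250 − 254.75)² / 254.75 = 0.0886
  colorless waxy: (250 − 254.75)² / 254.75 = 0.0886
χ² = 0.6381 + 1.9433 + 0.0886 + 0.0886 = 2.7586 ≈ 2.759

2.759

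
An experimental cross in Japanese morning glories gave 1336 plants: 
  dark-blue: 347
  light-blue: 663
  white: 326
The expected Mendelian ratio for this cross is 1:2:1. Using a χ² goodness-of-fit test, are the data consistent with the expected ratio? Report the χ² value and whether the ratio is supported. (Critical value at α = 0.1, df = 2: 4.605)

0.735; consistent

Under the 1:2:1 hypothesis (Σ ratio = 4, N = 1336):
  dark-blue: 1336 × 1/4 = 334
  light-blue: 1336 × 2/4 = 668
  white: 1336 × 1/4 = 334
χ² = Σ (O − E)² / E
  dark-blue: (347 − 334)² / 334 = 0.5060
  light-blue: (663 − 668)² / 668 = 0.0374
  white: (326 − 334)² / 334 = 0.1916
χ² = 0.5060 + 0.0374 + 0.1916 = 0.735
Degrees of freedom = 3 − 1 = 2; critical value at α = 0.1 is 4.605.
Since 0.735 < 4.605, we fail to reject the null hypothesis — the data are consistent with the 1:2:1 ratio.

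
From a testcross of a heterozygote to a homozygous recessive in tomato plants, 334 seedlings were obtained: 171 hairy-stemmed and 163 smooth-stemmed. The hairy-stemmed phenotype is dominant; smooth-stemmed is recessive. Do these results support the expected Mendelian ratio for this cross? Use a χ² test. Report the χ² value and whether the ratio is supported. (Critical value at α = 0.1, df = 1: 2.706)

0.192; consistent

A testcross of a heterozygote (Aa × aa) gives a 1:1 phenotypic ratio.
Total ratio parts = 2. Expected numbers out of 334:
  hairy-stemmed: 334 × 1/2 = 167
  smooth-stemmed: 334 × 1/2 = 167
χ² = Σ (O − E)² / E
  hairy-stemmed: (171 − 167)² / 167 = 0.0958
  smooth-stemmed: (163 − 167)² / 167 = 0.0958
χ² = 0.0958 + 0.0958 = 0.1916 ≈ 0.192
Degrees of freedom = 2 − 1 = 1; critical value at α = 0.1 is 2.706.
Since 0.192 < 2.706, we fail to reject the null hypothesis — the data are consistent with the 1:1 ratio.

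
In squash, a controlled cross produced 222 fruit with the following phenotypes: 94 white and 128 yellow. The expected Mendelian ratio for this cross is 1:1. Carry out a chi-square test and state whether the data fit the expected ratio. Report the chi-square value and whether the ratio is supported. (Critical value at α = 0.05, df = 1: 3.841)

5.207; not consistent

Expected counts for N = 222 under a 1:1 ratio (total parts = 2):
  white: 222 × 1/2 = 111
  yellow: 222 × 1/2 = 111
χ² = Σ (O − E)² / E
  white: (94 − 111)² / 111 = 2.6036
  yellow: (128 − 111)² / 111 = 2.6036
χ² = 2.6036 + 2.6036 = 5.2072 ≈ 5.207
Degrees of freedom = 2 − 1 = 1; critical value at α = 0.05 is 3.841.
Since 5.207 > 3.841, we reject the null hypothesis — the data do not fit the 1:1 ratio.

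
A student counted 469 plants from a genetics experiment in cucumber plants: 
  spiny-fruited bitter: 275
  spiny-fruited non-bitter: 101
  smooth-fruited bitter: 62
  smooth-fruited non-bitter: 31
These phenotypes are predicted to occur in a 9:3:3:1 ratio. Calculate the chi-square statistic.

Total ratio parts = 16. Expected numbers out of 469:
  spiny-fruited bitter: 469 × 9/16 = 263.8125
  spiny-fruited non-bitter: 469 × 3/16 = 87.9375
  smooth-fruited bitter: 469 × 3/16 = 87.9375
  smooth-fruited non-bitter: 469 × 1/16 = 29.3125
χ² = Σ (O − E)² / E
  spiny-fruited bitter: (275 − 263.8125)² / 263.8125 = 0.4744
  spiny-fruited non-bitter: (101 − 87.9375)² / 87.9375 = 1.9403
  smooth-fruited bitter: (62 − 87.9375)² / 87.9375 = 7.6504
  smooth-fruited non-bitter: (31 − 29.3125)² / 29.3125 = 0.0971
χ² = 0.4744 + 1.9403 + 7.6504 + 0.0971 = 10.1622 ≈ 10.162

10.162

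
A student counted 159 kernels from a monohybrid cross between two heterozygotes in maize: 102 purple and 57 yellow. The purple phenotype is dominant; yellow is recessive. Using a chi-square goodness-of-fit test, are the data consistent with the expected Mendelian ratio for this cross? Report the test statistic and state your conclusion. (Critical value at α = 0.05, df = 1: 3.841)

9.981; not consistent

For a monohybrid cross between heterozygotes with complete dominance, the expected phenotypic ratio is 3:1.
Expected counts for N = 159 under a 3:1 ratio (total parts = 4):
  purple: 159 × 3/4 = 119.25
  yellow: 159 × 1/4 = 39.75
χ² = Σ (O − E)² / E
  purple: (102 − 119.25)² / 119.25 = 2.4953
  yellow: (57 − 39.75)² / 39.75 = 7.4858
χ² = 2.4953 + 7.4858 = 9.9811 ≈ 9.981
Degrees of freedom = 2 − 1 = 1; critical value at α = 0.05 is 3.841.
Since 9.981 > 3.841, we reject the null hypothesis — the data do not fit the 3:1 ratio.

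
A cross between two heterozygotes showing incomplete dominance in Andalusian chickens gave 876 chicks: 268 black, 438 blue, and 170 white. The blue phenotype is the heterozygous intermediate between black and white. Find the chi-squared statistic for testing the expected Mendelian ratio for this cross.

21.927

With incomplete dominance, a heterozygote × heterozygote cross gives a 1:2:1 phenotypic ratio.
Under the 1:2:1 hypothesis (Σ ratio = 4, N = 876):
  black: 876 × 1/4 = 219
  blue: 876 × 2/4 = 438
  white: 876 × 1/4 = 219
χ² = Σ (O − E)² / E
  black: (268 − 219)² / 219 = 10.9635
  blue: (438 − 438)² / 438 = 0.0000
  white: (170 − 219)² / 219 = 10.9635
χ² = 10.9635 + 0.0000 + 10.9635 = 21.927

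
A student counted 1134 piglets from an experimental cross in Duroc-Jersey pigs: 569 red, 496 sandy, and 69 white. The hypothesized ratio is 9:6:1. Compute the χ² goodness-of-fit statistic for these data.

19.257

Expected counts for N = 1134 under a 9:6:1 ratio (total parts = 16):
  red: 1134 × 9/16 = 637.875
  sandy: 1134 × 6/16 = 425.25
  white: 1134 × 1/16 = 70.875
χ² = Σ (O − E)² / E
  red: (569 − 637.875)² / 637.875 = 7.4368
  sandy: (496 − 425.25)² / 425.25 = 11.7709
  white: (69 − 70.875)² / 70.875 = 0.0496
χ² = 7.4368 + 11.7709 + 0.0496 = 19.2573 ≈ 19.257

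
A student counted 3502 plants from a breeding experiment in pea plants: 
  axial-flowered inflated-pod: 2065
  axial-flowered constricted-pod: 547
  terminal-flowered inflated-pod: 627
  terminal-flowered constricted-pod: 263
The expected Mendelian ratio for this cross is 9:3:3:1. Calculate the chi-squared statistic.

Expected counts for N = 3502 under a 9:3:3:1 ratio (total parts = 16):
  axial-flowered inflated-pod: 3502 × 9/16 = 1969.875
  axial-flowered constricted-pod: 3502 × 3/16 = 656.625
  terminal-flowered inflated-pod: 3502 × 3/16 = 656.625
  terminal-flowered constricted-pod: 3502 × 1/16 = 218.875
χ² = Σ (O − E)² / E
  axial-flowered inflated-pod: (2065 − 1969.875)² / 1969.875 = 4.5936
  axial-flowered constricted-pod: (547 − 656.625)² / 656.625 = 18.3021
  terminal-flowered inflated-pod: (627 − 656.625)² / 656.625 = 1.3366
  terminal-flowered constricted-pod: (263 − 218.875)² / 218.875 = 8.8956
χ² = 4.5936 + 18.3021 + 1.3366 + 8.8956 = 33.1279 ≈ 33.128

33.128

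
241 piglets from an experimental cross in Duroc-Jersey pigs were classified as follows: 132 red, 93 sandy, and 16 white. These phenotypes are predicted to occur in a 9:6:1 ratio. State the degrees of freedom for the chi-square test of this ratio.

A goodness-of-fit test with 3 phenotype classes has df = 3 − 1 = 2.

2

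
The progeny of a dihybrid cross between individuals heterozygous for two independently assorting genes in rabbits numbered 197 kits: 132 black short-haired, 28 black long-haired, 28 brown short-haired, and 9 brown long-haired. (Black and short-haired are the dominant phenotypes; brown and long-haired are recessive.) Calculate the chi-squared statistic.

9.267

A dihybrid F₂ with independent assortment and complete dominance at both loci gives a 9:3:3:1 phenotypic ratio.
The 9:3:3:1 ratio has 16 parts, so with N = 197 the expected counts are:
  black short-haired: 197 × 9/16 = 110.8125
  black long-haired: 197 × 3/16 = 36.9375
  brown short-haired: 197 × 3/16 = 36.9375
  brown long-haired: 197 × 1/16 = 12.3125
χ² = Σ (O − E)² / E
  black short-haired: (132 − 110.8125)² / 110.8125 = 4.0511
  black long-haired: (28 − 36.9375)² / 36.9375 = 2.1625
  brown short-haired: (28 − 36.9375)² / 36.9375 = 2.1625
  brown long-haired: (9 − 12.3125)² / 12.3125 = 0.8912
χ² = 4.0511 + 2.1625 + 2.1625 + 0.8912 = 9.2673 ≈ 9.267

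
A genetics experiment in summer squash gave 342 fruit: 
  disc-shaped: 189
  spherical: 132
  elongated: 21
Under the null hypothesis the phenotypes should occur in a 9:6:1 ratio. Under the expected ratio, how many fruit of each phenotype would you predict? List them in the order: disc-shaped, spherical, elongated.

192.375, 128.25, 21.375

Total ratio parts = 16. Expected numbers out of 342:
  disc-shaped: 342 × 9/16 = 192.375
  spherical: 342 × 6/16 = 128.25
  elongated: 342 × 1/16 = 21.375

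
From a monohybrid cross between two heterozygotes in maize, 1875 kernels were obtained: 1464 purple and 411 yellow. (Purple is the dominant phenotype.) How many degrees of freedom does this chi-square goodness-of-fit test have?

For a monohybrid cross between heterozygotes with complete dominance, the expected phenotypic ratio is 3:1.
A goodness-of-fit test with 2 phenotype classes has df = 2 − 1 = 1.

1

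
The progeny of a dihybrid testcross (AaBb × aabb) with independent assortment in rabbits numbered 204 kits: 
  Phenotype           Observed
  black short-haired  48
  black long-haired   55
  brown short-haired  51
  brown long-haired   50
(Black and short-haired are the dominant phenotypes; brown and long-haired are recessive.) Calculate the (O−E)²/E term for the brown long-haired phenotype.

A dihybrid testcross with independent assortment gives a 1:1:1:1 ratio.
Expected counts for N = 204 under a 1:1:1:1 ratio (total parts = 4):
  black short-haired: 204 × 1/4 = 51
  black long-haired: 204 × 1/4 = 51
  brown short-haired: 204 × 1/4 = 51
  brown long-haired: 204 × 1/4 = 51
Contribution of brown long-haired: (50 − 51)² / 51 = 0.0196

0.020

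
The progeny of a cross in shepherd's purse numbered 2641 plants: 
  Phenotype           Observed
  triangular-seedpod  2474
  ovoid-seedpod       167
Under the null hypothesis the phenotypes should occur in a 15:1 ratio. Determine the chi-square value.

Under the 15:1 hypothesis (Σ ratio = 16, N = 2641):
  triangular-seedpod: 2641 × 15/16 = 2475.9375
  ovoid-seedpod: 2641 × 1/16 = 165.0625
χ² = Σ (O − E)² / E
  triangular-seedpod: (2474 − 2475.9375)² / 2475.9375 = 0.0015
  ovoid-seedpod: (167 − 165.0625)² / 165.0625 = 0.0227
χ² = 0.0015 + 0.0227 = 0.0242 ≈ 0.024

0.024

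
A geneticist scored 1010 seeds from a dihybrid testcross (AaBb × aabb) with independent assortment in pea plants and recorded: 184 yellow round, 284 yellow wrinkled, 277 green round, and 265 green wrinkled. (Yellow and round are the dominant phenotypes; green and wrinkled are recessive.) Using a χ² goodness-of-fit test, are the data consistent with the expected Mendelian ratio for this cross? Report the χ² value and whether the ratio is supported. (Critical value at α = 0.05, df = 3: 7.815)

A dihybrid testcross with independent assortment gives a 1:1:1:1 ratio.
Under the 1:1:1:1 hypothesis (Σ ratio = 4, N = 1010):
  yellow round: 1010 × 1/4 = 252.5
  yellow wrinkled: 1010 × 1/4 = 252.5
  green round: 1010 × 1/4 = 252.5
  green wrinkled: 1010 × 1/4 = 252.5
χ² = Σ (O − E)² / E
  yellow round: (184 − 252.5)² / 252.5 = 18.5832
  yellow wrinkled: (284 − 252.5)² / 252.5 = 3.9297
  green round: (277 − 252.5)² / 252.5 = 2.3772
  green wrinkled: (265 − 252.5)² / 252.5 = 0.6188
χ² = 18.5832 + 3.9297 + 2.3772 + 0.6188 = 25.5089 ≈ 25.509
Degrees of freedom = 4 − 1 = 3; critical value at α = 0.05 is 7.815.
Since 25.509 > 7.815, we reject the null hypothesis — the data do not fit the 1:1:1:1 ratio.

25.509; not consistent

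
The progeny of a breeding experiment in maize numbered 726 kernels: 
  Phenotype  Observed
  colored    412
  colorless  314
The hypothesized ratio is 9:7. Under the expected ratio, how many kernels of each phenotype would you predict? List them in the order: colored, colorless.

Total ratio parts = 16. Expected numbers out of 726:
  colored: 726 × 9/16 = 408.375
  colorless: 726 × 7/16 = 317.625

408.375, 317.625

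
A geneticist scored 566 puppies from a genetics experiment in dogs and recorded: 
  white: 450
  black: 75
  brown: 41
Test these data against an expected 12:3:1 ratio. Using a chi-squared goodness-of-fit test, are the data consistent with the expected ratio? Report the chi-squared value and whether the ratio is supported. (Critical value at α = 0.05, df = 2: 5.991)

11.555; not consistent

Under the 12:3:1 hypothesis (Σ ratio = 16, N = 566):
  white: 566 × 12/16 = 424.5
  black: 566 × 3/16 = 106.125
  brown: 566 × 1/16 = 35.375
χ² = Σ (O − E)² / E
  white: (450 − 424.5)² / 424.5 = 1.5318
  black: (75 − 106.125)² / 106.125 = 9.1285
  brown: (41 − 35.375)² / 35.375 = 0.8944
χ² = 1.5318 + 9.1285 + 0.8944 = 11.5547 ≈ 11.555
Degrees of freedom = 3 − 1 = 2; critical value at α = 0.05 is 5.991.
Since 11.555 > 5.991, we reject the null hypothesis — the data do not fit the 12:3:1 ratio.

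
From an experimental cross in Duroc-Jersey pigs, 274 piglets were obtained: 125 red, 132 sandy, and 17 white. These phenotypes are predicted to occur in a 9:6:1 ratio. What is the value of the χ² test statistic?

Total ratio parts = 16. Expected numbers out of 274:
  red: 274 × 9/16 = 154.125
  sandy: 274 × 6/16 = 102.75
  white: 274 × 1/16 = 17.125
χ² = Σ (O − E)² / E
  red: (125 − 154.125)² / 154.125 = 5.5038
  sandy: (132 − 102.75)² / 102.75 = 8.3266
  white: (17 − 17.125)² / 17.125 = 0.0009
χ² = 5.5038 + 8.3266 + 0.0009 = 13.8313 ≈ 13.831

13.831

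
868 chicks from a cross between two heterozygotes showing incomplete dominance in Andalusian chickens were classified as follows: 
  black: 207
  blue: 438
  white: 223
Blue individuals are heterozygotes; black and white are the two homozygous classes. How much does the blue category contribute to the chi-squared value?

0.037

With incomplete dominance, a heterozygote × heterozygote cross gives a 1:2:1 phenotypic ratio.
Expected counts for N = 868 under a 1:2:1 ratio (total parts = 4):
  black: 868 × 1/4 = 217
  blue: 868 × 2/4 = 434
  white: 868 × 1/4 = 217
Contribution of blue: (438 − 434)² / 434 = 0.0369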